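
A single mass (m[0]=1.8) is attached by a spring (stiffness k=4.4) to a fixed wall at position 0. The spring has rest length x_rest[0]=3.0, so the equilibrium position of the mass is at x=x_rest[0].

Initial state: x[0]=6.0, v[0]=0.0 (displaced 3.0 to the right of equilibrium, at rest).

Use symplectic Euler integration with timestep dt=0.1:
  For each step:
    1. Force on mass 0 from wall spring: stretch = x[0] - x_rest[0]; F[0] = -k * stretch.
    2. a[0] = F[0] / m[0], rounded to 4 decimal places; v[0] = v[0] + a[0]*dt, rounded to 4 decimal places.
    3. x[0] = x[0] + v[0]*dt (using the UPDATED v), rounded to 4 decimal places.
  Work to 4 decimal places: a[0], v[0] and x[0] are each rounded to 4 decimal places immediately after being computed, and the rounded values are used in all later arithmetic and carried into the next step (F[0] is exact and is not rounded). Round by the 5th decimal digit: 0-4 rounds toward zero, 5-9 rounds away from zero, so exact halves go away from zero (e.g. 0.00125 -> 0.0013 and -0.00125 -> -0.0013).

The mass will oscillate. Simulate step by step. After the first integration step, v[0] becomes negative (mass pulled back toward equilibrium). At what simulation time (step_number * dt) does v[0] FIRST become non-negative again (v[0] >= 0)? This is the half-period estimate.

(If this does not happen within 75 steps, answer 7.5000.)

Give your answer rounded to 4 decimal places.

Answer: 2.1000

Derivation:
Step 0: x=[6.0000] v=[0.0000]
Step 1: x=[5.9267] v=[-0.7333]
Step 2: x=[5.7818] v=[-1.4487]
Step 3: x=[5.5689] v=[-2.1287]
Step 4: x=[5.2932] v=[-2.7567]
Step 5: x=[4.9615] v=[-3.3173]
Step 6: x=[4.5818] v=[-3.7968]
Step 7: x=[4.1635] v=[-4.1835]
Step 8: x=[3.7167] v=[-4.4679]
Step 9: x=[3.2524] v=[-4.6431]
Step 10: x=[2.7819] v=[-4.7048]
Step 11: x=[2.3168] v=[-4.6515]
Step 12: x=[1.8684] v=[-4.4845]
Step 13: x=[1.4476] v=[-4.2079]
Step 14: x=[1.0648] v=[-3.8284]
Step 15: x=[0.7293] v=[-3.3554]
Step 16: x=[0.4493] v=[-2.8003]
Step 17: x=[0.2316] v=[-2.1768]
Step 18: x=[0.0816] v=[-1.5001]
Step 19: x=[0.0029] v=[-0.7867]
Step 20: x=[-0.0025] v=[-0.0541]
Step 21: x=[0.0655] v=[0.6798]
First v>=0 after going negative at step 21, time=2.1000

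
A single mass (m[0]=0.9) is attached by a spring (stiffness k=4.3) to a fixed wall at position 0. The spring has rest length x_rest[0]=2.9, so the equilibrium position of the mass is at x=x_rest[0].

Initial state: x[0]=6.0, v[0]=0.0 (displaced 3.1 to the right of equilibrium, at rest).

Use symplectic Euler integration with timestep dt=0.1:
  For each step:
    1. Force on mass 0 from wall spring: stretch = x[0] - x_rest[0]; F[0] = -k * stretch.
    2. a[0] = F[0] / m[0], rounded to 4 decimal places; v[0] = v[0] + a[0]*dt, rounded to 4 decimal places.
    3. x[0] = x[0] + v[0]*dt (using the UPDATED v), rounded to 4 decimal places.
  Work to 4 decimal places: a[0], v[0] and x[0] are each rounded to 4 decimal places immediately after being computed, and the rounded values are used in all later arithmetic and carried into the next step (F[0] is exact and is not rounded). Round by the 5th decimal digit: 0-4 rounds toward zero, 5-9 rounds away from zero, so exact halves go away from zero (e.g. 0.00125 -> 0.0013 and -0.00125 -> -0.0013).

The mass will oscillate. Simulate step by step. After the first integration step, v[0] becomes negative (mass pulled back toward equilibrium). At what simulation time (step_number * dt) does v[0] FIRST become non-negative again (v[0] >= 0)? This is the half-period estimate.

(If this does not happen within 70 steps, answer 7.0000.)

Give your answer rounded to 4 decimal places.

Step 0: x=[6.0000] v=[0.0000]
Step 1: x=[5.8519] v=[-1.4811]
Step 2: x=[5.5628] v=[-2.8915]
Step 3: x=[5.1464] v=[-4.1637]
Step 4: x=[4.6227] v=[-5.2370]
Step 5: x=[4.0167] v=[-6.0601]
Step 6: x=[3.3573] v=[-6.5936]
Step 7: x=[2.6761] v=[-6.8121]
Step 8: x=[2.0056] v=[-6.7051]
Step 9: x=[1.3778] v=[-6.2778]
Step 10: x=[0.8228] v=[-5.5505]
Step 11: x=[0.3670] v=[-4.5581]
Step 12: x=[0.0322] v=[-3.3479]
Step 13: x=[-0.1656] v=[-1.9777]
Step 14: x=[-0.2169] v=[-0.5130]
Step 15: x=[-0.1193] v=[0.9762]
First v>=0 after going negative at step 15, time=1.5000

Answer: 1.5000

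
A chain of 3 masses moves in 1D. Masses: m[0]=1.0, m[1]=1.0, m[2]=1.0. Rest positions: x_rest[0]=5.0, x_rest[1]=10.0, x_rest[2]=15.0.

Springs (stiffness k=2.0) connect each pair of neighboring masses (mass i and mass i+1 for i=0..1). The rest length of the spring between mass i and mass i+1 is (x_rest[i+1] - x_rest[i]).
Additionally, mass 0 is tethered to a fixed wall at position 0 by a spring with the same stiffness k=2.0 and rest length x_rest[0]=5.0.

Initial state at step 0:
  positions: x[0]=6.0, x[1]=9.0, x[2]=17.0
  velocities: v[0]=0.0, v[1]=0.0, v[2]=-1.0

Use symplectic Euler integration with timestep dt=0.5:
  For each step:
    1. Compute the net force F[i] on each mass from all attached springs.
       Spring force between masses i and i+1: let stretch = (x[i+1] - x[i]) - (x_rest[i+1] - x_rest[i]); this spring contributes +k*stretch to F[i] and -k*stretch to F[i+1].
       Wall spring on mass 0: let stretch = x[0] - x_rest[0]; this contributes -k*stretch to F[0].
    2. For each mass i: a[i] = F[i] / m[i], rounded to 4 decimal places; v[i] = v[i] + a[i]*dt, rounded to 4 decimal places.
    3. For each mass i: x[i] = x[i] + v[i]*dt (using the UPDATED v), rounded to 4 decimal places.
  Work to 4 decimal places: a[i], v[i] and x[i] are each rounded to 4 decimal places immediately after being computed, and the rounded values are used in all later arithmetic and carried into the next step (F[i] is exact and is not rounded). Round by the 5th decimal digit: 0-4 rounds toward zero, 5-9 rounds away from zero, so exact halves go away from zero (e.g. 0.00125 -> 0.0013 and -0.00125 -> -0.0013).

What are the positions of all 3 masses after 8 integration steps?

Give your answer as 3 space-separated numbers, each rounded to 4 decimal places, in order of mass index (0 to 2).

Step 0: x=[6.0000 9.0000 17.0000] v=[0.0000 0.0000 -1.0000]
Step 1: x=[4.5000 11.5000 15.0000] v=[-3.0000 5.0000 -4.0000]
Step 2: x=[4.2500 12.2500 13.7500] v=[-0.5000 1.5000 -2.5000]
Step 3: x=[5.8750 9.7500 14.2500] v=[3.2500 -5.0000 1.0000]
Step 4: x=[6.5000 7.5625 15.0000] v=[1.2500 -4.3750 1.5000]
Step 5: x=[4.4063 8.5625 14.5313] v=[-4.1875 2.0000 -0.9375]
Step 6: x=[2.1875 10.4688 13.5782] v=[-4.4376 3.8126 -1.9063]
Step 7: x=[3.0156 9.7892 13.5704] v=[1.6562 -1.3593 -0.0157]
Step 8: x=[5.7227 7.6134 14.1720] v=[5.4142 -4.3517 1.2031]

Answer: 5.7227 7.6134 14.1720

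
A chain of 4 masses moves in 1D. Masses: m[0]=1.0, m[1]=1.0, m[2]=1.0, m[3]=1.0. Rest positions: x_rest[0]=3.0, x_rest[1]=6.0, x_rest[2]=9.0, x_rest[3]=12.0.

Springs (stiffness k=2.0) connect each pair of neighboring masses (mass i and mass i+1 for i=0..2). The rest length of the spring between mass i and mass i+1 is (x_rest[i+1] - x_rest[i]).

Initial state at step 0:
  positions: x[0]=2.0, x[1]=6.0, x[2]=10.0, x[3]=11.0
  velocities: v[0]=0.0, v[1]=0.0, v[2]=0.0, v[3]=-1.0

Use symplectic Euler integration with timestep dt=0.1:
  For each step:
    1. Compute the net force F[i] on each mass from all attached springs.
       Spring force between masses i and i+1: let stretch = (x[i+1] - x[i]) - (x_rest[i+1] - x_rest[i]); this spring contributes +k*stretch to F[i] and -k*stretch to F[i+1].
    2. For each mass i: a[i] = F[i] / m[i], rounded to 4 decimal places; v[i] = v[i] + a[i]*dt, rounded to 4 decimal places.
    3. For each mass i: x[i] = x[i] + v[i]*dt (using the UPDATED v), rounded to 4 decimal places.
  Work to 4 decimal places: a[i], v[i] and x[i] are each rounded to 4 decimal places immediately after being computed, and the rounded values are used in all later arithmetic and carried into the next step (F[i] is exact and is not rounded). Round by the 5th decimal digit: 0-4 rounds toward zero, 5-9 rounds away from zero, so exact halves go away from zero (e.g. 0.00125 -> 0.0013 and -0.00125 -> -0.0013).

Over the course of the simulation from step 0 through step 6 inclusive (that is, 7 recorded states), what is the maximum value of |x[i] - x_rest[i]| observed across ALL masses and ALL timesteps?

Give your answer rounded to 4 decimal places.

Answer: 1.0800

Derivation:
Step 0: x=[2.0000 6.0000 10.0000 11.0000] v=[0.0000 0.0000 0.0000 -1.0000]
Step 1: x=[2.0200 6.0000 9.9400 10.9400] v=[0.2000 0.0000 -0.6000 -0.6000]
Step 2: x=[2.0596 5.9992 9.8212 10.9200] v=[0.3960 -0.0080 -1.1880 -0.2000]
Step 3: x=[2.1180 5.9961 9.6479 10.9380] v=[0.5839 -0.0315 -1.7326 0.1802]
Step 4: x=[2.1940 5.9884 9.4274 10.9902] v=[0.7595 -0.0768 -2.2049 0.5222]
Step 5: x=[2.2858 5.9736 9.1694 11.0712] v=[0.9184 -0.1479 -2.5801 0.8096]
Step 6: x=[2.3914 5.9490 8.8855 11.1741] v=[1.0560 -0.2463 -2.8389 1.0292]
Max displacement = 1.0800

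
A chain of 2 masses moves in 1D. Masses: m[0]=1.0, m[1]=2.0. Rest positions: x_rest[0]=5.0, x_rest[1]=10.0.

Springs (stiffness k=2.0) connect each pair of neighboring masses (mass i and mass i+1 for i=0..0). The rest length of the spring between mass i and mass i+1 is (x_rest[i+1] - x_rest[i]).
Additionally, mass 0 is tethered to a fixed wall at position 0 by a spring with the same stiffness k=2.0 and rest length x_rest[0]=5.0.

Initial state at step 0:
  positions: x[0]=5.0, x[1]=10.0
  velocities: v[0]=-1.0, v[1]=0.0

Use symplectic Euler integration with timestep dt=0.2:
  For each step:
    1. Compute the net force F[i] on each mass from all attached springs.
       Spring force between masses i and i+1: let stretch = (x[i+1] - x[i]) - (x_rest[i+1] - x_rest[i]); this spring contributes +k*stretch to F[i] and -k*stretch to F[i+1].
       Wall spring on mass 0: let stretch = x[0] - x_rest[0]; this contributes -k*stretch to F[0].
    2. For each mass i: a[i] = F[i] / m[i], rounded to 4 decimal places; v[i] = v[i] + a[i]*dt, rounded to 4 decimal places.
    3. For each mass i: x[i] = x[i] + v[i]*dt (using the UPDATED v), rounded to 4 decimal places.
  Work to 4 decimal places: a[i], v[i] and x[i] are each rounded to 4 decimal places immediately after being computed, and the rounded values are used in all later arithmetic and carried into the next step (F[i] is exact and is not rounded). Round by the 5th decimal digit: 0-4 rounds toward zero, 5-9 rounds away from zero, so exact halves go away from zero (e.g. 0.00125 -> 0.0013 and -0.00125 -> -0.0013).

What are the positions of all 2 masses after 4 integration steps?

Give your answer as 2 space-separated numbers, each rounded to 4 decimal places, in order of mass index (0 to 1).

Answer: 4.4865 9.9293

Derivation:
Step 0: x=[5.0000 10.0000] v=[-1.0000 0.0000]
Step 1: x=[4.8000 10.0000] v=[-1.0000 0.0000]
Step 2: x=[4.6320 9.9920] v=[-0.8400 -0.0400]
Step 3: x=[4.5222 9.9696] v=[-0.5488 -0.1120]
Step 4: x=[4.4865 9.9293] v=[-0.1787 -0.2015]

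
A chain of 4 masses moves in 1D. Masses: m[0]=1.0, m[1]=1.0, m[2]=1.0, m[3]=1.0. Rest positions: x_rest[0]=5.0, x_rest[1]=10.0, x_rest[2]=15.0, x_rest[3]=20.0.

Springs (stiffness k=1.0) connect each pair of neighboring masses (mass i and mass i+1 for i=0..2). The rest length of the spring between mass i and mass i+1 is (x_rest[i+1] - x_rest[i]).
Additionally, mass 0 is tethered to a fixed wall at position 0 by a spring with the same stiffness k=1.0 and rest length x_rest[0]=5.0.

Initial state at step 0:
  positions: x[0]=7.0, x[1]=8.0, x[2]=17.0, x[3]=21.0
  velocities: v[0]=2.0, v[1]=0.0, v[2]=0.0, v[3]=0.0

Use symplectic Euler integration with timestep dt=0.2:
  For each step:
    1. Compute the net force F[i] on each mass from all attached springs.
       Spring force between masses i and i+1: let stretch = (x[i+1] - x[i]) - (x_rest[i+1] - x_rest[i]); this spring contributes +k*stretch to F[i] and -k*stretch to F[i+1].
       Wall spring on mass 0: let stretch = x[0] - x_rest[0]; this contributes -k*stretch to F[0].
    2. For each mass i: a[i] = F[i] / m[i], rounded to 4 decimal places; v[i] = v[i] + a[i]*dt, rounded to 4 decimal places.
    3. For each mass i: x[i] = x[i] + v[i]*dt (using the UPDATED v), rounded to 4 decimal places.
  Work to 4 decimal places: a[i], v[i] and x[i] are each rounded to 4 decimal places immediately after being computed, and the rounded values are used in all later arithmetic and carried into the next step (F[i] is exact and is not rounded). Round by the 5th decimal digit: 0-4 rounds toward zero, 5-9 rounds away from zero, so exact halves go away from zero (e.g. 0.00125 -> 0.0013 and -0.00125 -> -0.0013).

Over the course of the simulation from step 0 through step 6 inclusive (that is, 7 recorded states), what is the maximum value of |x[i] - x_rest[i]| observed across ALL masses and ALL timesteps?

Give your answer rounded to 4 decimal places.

Step 0: x=[7.0000 8.0000 17.0000 21.0000] v=[2.0000 0.0000 0.0000 0.0000]
Step 1: x=[7.1600 8.3200 16.8000 21.0400] v=[0.8000 1.6000 -1.0000 0.2000]
Step 2: x=[7.0800 8.9328 16.4304 21.1104] v=[-0.4000 3.0640 -1.8480 0.3520]
Step 3: x=[6.7909 9.7714 15.9481 21.1936] v=[-1.4454 4.1930 -2.4115 0.4160]
Step 4: x=[6.3494 10.7378 15.4286 21.2670] v=[-2.2075 4.8322 -2.5977 0.3669]
Step 5: x=[5.8295 11.7163 14.9550 21.3068] v=[-2.5997 4.8927 -2.3682 0.1992]
Step 6: x=[5.3119 12.5889 14.6059 21.2926] v=[-2.5882 4.3631 -1.7456 -0.0712]
Max displacement = 2.5889

Answer: 2.5889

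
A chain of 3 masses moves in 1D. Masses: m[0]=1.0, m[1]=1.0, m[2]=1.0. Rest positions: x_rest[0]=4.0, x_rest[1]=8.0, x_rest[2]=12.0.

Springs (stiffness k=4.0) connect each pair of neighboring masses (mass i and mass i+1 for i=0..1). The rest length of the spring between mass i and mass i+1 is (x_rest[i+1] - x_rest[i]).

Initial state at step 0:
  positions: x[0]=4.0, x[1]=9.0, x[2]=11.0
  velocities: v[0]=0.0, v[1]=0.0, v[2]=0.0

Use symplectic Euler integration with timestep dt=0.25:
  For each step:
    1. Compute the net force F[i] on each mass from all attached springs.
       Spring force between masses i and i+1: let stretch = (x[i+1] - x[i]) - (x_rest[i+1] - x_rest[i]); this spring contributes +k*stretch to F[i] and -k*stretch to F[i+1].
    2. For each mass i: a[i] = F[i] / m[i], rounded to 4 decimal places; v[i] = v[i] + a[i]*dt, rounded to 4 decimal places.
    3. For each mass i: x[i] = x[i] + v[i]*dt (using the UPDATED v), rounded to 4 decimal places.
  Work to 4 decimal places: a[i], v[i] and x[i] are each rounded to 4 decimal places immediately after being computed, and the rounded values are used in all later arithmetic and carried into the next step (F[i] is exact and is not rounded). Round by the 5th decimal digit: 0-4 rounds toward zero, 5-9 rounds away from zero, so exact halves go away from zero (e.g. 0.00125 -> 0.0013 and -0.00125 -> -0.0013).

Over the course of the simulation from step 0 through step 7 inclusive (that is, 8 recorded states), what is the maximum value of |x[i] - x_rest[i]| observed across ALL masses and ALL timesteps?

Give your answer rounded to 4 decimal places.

Answer: 1.1094

Derivation:
Step 0: x=[4.0000 9.0000 11.0000] v=[0.0000 0.0000 0.0000]
Step 1: x=[4.2500 8.2500 11.5000] v=[1.0000 -3.0000 2.0000]
Step 2: x=[4.5000 7.3125 12.1875] v=[1.0000 -3.7500 2.7500]
Step 3: x=[4.4531 6.8906 12.6563] v=[-0.1875 -1.6875 1.8750]
Step 4: x=[4.0156 7.3008 12.6836] v=[-1.7500 1.6407 0.1093]
Step 5: x=[3.3994 8.2354 12.3652] v=[-2.4648 3.7383 -1.2735]
Step 6: x=[2.9922 8.9934 12.0144] v=[-1.6288 3.0321 -1.4033]
Step 7: x=[3.0853 9.0064 11.9083] v=[0.3724 0.0519 -0.4243]
Max displacement = 1.1094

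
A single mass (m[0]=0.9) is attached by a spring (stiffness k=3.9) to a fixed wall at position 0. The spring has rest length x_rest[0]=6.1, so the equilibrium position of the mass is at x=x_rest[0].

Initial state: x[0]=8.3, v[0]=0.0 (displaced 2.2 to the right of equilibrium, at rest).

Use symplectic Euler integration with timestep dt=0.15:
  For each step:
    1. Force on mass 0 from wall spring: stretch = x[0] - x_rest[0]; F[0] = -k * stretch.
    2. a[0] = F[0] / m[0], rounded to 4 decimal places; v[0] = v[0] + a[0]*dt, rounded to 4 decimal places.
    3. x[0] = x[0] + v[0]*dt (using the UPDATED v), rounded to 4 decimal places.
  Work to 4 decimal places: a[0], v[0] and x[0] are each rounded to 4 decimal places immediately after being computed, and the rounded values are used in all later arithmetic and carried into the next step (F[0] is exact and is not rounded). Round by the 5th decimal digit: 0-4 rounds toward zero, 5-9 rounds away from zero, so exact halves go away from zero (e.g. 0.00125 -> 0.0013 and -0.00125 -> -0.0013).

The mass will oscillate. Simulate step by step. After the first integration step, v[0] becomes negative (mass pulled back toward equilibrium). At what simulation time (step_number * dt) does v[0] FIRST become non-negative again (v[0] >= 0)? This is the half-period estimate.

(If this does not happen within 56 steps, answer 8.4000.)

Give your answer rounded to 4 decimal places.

Answer: 1.6500

Derivation:
Step 0: x=[8.3000] v=[0.0000]
Step 1: x=[8.0855] v=[-1.4300]
Step 2: x=[7.6774] v=[-2.7206]
Step 3: x=[7.1155] v=[-3.7459]
Step 4: x=[6.4546] v=[-4.4060]
Step 5: x=[5.7591] v=[-4.6365]
Step 6: x=[5.0969] v=[-4.4149]
Step 7: x=[4.5325] v=[-3.7629]
Step 8: x=[4.1209] v=[-2.7440]
Step 9: x=[3.9023] v=[-1.4576]
Step 10: x=[3.8979] v=[-0.0291]
Step 11: x=[4.1082] v=[1.4023]
First v>=0 after going negative at step 11, time=1.6500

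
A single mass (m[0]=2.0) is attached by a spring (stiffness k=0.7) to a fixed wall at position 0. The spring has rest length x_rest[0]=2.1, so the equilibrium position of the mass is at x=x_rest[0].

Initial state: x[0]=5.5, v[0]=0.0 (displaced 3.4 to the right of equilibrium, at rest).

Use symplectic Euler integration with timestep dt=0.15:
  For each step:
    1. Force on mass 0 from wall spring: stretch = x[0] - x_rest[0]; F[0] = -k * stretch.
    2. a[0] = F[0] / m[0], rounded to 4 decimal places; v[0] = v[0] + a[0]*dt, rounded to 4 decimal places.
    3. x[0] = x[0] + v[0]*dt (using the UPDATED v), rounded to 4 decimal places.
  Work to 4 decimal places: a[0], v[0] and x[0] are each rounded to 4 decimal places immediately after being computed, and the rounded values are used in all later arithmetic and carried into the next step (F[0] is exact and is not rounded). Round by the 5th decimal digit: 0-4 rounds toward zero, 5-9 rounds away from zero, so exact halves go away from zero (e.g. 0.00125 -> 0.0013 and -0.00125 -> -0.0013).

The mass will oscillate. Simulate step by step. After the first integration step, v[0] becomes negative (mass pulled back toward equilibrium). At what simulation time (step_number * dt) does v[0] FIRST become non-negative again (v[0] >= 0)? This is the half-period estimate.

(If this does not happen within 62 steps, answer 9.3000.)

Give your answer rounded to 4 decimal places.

Answer: 5.4000

Derivation:
Step 0: x=[5.5000] v=[0.0000]
Step 1: x=[5.4732] v=[-0.1785]
Step 2: x=[5.4199] v=[-0.3556]
Step 3: x=[5.3404] v=[-0.5299]
Step 4: x=[5.2354] v=[-0.7000]
Step 5: x=[5.1057] v=[-0.8646]
Step 6: x=[4.9523] v=[-1.0224]
Step 7: x=[4.7765] v=[-1.1721]
Step 8: x=[4.5796] v=[-1.3126]
Step 9: x=[4.3632] v=[-1.4428]
Step 10: x=[4.1290] v=[-1.5616]
Step 11: x=[3.8788] v=[-1.6681]
Step 12: x=[3.6146] v=[-1.7615]
Step 13: x=[3.3385] v=[-1.8410]
Step 14: x=[3.0526] v=[-1.9060]
Step 15: x=[2.7592] v=[-1.9560]
Step 16: x=[2.4606] v=[-1.9906]
Step 17: x=[2.1592] v=[-2.0095]
Step 18: x=[1.8573] v=[-2.0126]
Step 19: x=[1.5573] v=[-1.9999]
Step 20: x=[1.2616] v=[-1.9714]
Step 21: x=[0.9725] v=[-1.9274]
Step 22: x=[0.6923] v=[-1.8682]
Step 23: x=[0.4232] v=[-1.7943]
Step 24: x=[0.1673] v=[-1.7063]
Step 25: x=[-0.0734] v=[-1.6048]
Step 26: x=[-0.2970] v=[-1.4907]
Step 27: x=[-0.5017] v=[-1.3649]
Step 28: x=[-0.6859] v=[-1.2283]
Step 29: x=[-0.8482] v=[-1.0820]
Step 30: x=[-0.9873] v=[-0.9272]
Step 31: x=[-1.1021] v=[-0.7651]
Step 32: x=[-1.1917] v=[-0.5970]
Step 33: x=[-1.2553] v=[-0.4242]
Step 34: x=[-1.2925] v=[-0.2480]
Step 35: x=[-1.3030] v=[-0.0699]
Step 36: x=[-1.2867] v=[0.1088]
First v>=0 after going negative at step 36, time=5.4000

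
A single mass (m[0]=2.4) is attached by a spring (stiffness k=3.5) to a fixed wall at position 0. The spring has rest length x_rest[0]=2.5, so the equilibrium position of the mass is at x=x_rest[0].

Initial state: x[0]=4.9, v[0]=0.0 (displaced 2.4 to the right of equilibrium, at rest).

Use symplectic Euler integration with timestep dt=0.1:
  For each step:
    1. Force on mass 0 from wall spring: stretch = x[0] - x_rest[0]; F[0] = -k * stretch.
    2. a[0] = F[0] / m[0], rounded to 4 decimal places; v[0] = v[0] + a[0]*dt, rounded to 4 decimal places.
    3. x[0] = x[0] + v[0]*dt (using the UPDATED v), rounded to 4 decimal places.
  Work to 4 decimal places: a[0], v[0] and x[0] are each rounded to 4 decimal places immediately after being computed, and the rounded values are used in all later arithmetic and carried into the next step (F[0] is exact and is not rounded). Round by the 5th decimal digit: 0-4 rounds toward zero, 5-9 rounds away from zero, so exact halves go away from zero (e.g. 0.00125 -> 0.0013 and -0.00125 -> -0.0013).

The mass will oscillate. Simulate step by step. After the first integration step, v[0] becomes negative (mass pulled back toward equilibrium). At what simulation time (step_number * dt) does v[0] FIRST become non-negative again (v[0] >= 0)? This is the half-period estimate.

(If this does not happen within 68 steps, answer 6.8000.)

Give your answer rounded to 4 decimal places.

Step 0: x=[4.9000] v=[0.0000]
Step 1: x=[4.8650] v=[-0.3500]
Step 2: x=[4.7955] v=[-0.6949]
Step 3: x=[4.6925] v=[-1.0297]
Step 4: x=[4.5576] v=[-1.3494]
Step 5: x=[4.3927] v=[-1.6495]
Step 6: x=[4.2002] v=[-1.9255]
Step 7: x=[3.9829] v=[-2.1735]
Step 8: x=[3.7439] v=[-2.3898]
Step 9: x=[3.4868] v=[-2.5712]
Step 10: x=[3.2153] v=[-2.7151]
Step 11: x=[2.9334] v=[-2.8194]
Step 12: x=[2.6451] v=[-2.8826]
Step 13: x=[2.3547] v=[-2.9038]
Step 14: x=[2.0664] v=[-2.8826]
Step 15: x=[1.7845] v=[-2.8194]
Step 16: x=[1.5130] v=[-2.7151]
Step 17: x=[1.2559] v=[-2.5712]
Step 18: x=[1.0169] v=[-2.3898]
Step 19: x=[0.7996] v=[-2.1735]
Step 20: x=[0.6071] v=[-1.9255]
Step 21: x=[0.4422] v=[-1.6495]
Step 22: x=[0.3073] v=[-1.3494]
Step 23: x=[0.2043] v=[-1.0296]
Step 24: x=[0.1348] v=[-0.6948]
Step 25: x=[0.0998] v=[-0.3499]
Step 26: x=[0.0998] v=[0.0001]
First v>=0 after going negative at step 26, time=2.6000

Answer: 2.6000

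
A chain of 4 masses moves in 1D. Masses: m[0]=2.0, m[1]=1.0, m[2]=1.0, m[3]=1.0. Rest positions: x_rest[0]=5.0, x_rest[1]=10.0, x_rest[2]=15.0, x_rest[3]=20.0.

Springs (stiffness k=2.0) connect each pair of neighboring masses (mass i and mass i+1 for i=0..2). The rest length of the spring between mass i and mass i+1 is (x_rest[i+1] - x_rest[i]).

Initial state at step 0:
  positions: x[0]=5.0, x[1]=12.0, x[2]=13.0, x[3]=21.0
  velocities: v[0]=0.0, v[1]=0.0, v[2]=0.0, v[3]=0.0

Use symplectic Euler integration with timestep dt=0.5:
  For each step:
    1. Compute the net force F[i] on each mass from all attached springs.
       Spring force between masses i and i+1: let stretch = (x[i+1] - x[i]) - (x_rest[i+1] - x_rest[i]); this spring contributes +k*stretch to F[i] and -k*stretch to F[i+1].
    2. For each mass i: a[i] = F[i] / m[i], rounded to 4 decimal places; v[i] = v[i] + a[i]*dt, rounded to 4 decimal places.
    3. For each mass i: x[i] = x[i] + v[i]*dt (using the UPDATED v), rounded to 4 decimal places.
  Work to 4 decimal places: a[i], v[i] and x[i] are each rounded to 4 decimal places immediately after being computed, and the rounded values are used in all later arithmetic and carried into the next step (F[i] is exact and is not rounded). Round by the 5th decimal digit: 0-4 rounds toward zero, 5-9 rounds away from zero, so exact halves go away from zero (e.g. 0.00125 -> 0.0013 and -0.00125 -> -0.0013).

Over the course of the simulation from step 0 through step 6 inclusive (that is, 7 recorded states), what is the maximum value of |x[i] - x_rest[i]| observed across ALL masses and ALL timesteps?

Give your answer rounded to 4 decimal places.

Step 0: x=[5.0000 12.0000 13.0000 21.0000] v=[0.0000 0.0000 0.0000 0.0000]
Step 1: x=[5.5000 9.0000 16.5000 19.5000] v=[1.0000 -6.0000 7.0000 -3.0000]
Step 2: x=[5.6250 8.0000 17.7500 19.0000] v=[0.2500 -2.0000 2.5000 -1.0000]
Step 3: x=[5.0938 10.6875 14.7500 20.3750] v=[-1.0625 5.3750 -6.0000 2.7500]
Step 4: x=[4.7110 12.6094 12.5313 21.4375] v=[-0.7657 3.8438 -4.4375 2.1250]
Step 5: x=[5.0528 10.5431 14.8047 20.5469] v=[0.6835 -4.1327 4.5468 -1.7812]
Step 6: x=[5.5172 7.8624 17.8184 19.2852] v=[0.9287 -5.3614 6.0274 -2.5234]
Max displacement = 2.8184

Answer: 2.8184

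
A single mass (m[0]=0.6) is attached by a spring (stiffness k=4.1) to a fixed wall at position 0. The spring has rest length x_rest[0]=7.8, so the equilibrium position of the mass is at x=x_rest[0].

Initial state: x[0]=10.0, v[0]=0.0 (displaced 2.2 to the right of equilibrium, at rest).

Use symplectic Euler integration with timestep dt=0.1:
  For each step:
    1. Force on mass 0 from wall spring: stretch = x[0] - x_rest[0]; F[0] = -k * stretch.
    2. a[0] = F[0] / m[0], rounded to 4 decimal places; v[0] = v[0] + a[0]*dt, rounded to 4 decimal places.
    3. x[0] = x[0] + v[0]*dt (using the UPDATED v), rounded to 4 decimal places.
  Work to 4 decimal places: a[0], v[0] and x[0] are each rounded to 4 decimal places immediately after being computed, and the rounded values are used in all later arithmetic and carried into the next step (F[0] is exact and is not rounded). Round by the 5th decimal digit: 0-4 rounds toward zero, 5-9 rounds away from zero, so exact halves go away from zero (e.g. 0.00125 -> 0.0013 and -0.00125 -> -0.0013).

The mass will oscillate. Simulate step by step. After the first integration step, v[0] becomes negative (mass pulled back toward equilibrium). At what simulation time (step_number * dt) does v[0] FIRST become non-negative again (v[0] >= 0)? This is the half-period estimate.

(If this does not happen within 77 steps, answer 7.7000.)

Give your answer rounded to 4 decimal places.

Step 0: x=[10.0000] v=[0.0000]
Step 1: x=[9.8497] v=[-1.5033]
Step 2: x=[9.5593] v=[-2.9039]
Step 3: x=[9.1487] v=[-4.1061]
Step 4: x=[8.6459] v=[-5.0277]
Step 5: x=[8.0853] v=[-5.6057]
Step 6: x=[7.5052] v=[-5.8007]
Step 7: x=[6.9453] v=[-5.5993]
Step 8: x=[6.4438] v=[-5.0153]
Step 9: x=[6.0349] v=[-4.0886]
Step 10: x=[5.7467] v=[-2.8825]
Step 11: x=[5.5988] v=[-1.4794]
Step 12: x=[5.6013] v=[0.0248]
First v>=0 after going negative at step 12, time=1.2000

Answer: 1.2000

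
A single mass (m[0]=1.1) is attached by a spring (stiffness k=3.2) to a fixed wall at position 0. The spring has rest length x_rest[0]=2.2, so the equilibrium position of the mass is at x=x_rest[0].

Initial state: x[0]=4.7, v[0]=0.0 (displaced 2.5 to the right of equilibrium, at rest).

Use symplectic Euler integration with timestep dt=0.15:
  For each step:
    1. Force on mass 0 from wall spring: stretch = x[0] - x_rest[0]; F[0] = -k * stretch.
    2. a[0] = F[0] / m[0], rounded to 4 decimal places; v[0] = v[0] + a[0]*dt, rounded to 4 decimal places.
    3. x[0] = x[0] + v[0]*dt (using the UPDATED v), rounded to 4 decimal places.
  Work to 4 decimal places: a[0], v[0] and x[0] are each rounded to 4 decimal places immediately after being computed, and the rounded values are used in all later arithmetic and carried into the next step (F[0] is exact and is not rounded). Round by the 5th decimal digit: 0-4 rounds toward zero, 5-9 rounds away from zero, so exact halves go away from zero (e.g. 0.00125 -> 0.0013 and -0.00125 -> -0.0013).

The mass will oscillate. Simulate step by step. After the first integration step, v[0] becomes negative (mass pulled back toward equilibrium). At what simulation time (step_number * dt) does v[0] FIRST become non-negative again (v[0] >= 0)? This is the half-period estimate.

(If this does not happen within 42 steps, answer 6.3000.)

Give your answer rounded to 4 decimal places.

Answer: 1.9500

Derivation:
Step 0: x=[4.7000] v=[0.0000]
Step 1: x=[4.5364] v=[-1.0909]
Step 2: x=[4.2198] v=[-2.1104]
Step 3: x=[3.7710] v=[-2.9918]
Step 4: x=[3.2194] v=[-3.6773]
Step 5: x=[2.6011] v=[-4.1221]
Step 6: x=[1.9565] v=[-4.2971]
Step 7: x=[1.3279] v=[-4.1908]
Step 8: x=[0.7564] v=[-3.8103]
Step 9: x=[0.2793] v=[-3.1804]
Step 10: x=[-0.0720] v=[-2.3423]
Step 11: x=[-0.2746] v=[-1.3509]
Step 12: x=[-0.3153] v=[-0.2711]
Step 13: x=[-0.1913] v=[0.8265]
First v>=0 after going negative at step 13, time=1.9500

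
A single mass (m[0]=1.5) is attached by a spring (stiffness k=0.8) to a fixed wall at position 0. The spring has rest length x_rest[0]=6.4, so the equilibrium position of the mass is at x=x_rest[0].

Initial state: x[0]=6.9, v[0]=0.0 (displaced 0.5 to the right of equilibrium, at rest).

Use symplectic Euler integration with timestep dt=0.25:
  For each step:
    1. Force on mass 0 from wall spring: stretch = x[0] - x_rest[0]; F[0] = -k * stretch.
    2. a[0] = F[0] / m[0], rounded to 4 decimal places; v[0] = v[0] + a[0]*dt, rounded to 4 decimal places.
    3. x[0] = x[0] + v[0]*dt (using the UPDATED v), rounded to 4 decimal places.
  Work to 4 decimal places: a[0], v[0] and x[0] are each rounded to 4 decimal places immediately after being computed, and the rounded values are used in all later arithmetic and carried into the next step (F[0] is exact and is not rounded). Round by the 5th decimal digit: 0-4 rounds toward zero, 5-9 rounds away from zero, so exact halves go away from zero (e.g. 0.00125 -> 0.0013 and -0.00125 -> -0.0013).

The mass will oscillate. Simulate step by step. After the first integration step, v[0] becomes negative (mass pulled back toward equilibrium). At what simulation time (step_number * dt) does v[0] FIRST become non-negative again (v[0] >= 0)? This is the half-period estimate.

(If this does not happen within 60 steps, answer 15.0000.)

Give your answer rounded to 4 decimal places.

Step 0: x=[6.9000] v=[0.0000]
Step 1: x=[6.8833] v=[-0.0667]
Step 2: x=[6.8505] v=[-0.1312]
Step 3: x=[6.8027] v=[-0.1913]
Step 4: x=[6.7415] v=[-0.2450]
Step 5: x=[6.6689] v=[-0.2905]
Step 6: x=[6.5873] v=[-0.3264]
Step 7: x=[6.4995] v=[-0.3514]
Step 8: x=[6.4083] v=[-0.3647]
Step 9: x=[6.3169] v=[-0.3658]
Step 10: x=[6.2282] v=[-0.3547]
Step 11: x=[6.1453] v=[-0.3318]
Step 12: x=[6.0708] v=[-0.2979]
Step 13: x=[6.0073] v=[-0.2540]
Step 14: x=[5.9569] v=[-0.2017]
Step 15: x=[5.9213] v=[-0.1426]
Step 16: x=[5.9016] v=[-0.0788]
Step 17: x=[5.8985] v=[-0.0124]
Step 18: x=[5.9121] v=[0.0545]
First v>=0 after going negative at step 18, time=4.5000

Answer: 4.5000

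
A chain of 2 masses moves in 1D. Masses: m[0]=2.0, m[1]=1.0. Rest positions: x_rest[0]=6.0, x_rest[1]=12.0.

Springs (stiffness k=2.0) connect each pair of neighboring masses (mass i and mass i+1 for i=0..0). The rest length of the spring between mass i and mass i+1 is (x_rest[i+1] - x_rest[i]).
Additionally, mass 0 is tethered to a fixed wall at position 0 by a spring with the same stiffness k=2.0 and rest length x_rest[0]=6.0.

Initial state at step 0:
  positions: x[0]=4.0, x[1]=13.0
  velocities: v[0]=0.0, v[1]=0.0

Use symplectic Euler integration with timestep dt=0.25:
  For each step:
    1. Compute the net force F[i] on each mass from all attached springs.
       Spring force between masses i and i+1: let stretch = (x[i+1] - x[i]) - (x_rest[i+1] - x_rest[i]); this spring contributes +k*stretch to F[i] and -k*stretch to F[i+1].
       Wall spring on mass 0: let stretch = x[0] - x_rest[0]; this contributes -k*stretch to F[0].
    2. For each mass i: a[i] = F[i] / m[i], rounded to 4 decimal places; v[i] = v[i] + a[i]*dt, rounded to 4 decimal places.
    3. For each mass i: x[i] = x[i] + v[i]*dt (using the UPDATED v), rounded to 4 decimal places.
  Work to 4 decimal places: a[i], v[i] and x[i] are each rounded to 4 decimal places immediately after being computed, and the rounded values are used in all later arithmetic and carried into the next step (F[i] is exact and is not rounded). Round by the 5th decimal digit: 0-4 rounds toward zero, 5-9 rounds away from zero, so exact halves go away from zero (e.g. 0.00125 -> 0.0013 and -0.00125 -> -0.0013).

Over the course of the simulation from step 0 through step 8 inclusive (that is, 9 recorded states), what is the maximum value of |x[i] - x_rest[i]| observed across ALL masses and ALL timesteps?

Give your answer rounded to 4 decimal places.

Answer: 2.2486

Derivation:
Step 0: x=[4.0000 13.0000] v=[0.0000 0.0000]
Step 1: x=[4.3125 12.6250] v=[1.2500 -1.5000]
Step 2: x=[4.8750 11.9609] v=[2.2500 -2.6563]
Step 3: x=[5.5757 11.1611] v=[2.8027 -3.1993]
Step 4: x=[6.2770 10.4131] v=[2.8051 -2.9920]
Step 5: x=[6.8445 9.8981] v=[2.2699 -2.0601]
Step 6: x=[7.1751 9.7514] v=[1.3222 -0.5869]
Step 7: x=[7.2182 10.0327] v=[0.1725 1.1250]
Step 8: x=[6.9861 10.7122] v=[-0.9284 2.7178]
Max displacement = 2.2486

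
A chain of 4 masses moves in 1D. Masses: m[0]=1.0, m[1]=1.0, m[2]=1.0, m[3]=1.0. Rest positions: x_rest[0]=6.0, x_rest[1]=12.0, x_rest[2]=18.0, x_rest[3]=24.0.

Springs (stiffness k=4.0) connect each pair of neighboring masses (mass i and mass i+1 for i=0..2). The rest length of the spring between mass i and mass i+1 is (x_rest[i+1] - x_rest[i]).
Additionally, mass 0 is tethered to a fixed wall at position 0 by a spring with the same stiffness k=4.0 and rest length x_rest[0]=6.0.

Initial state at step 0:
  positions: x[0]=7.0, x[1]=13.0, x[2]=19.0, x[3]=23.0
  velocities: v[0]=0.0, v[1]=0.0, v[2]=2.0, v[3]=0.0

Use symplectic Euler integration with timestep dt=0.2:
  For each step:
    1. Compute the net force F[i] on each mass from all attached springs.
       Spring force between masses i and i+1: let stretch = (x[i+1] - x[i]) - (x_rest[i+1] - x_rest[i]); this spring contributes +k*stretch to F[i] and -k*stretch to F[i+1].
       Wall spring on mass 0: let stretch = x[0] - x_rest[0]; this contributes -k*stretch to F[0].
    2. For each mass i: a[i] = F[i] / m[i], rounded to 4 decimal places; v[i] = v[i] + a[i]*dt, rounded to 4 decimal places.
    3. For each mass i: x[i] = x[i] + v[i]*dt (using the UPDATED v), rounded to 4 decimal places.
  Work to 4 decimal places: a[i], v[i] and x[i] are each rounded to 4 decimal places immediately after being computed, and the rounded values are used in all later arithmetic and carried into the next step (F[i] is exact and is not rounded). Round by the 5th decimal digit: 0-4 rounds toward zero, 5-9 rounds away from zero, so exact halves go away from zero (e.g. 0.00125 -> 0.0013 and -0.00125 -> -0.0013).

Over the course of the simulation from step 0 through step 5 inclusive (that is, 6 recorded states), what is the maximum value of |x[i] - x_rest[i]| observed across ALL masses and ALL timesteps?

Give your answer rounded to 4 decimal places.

Answer: 1.9468

Derivation:
Step 0: x=[7.0000 13.0000 19.0000 23.0000] v=[0.0000 0.0000 2.0000 0.0000]
Step 1: x=[6.8400 13.0000 19.0800 23.3200] v=[-0.8000 0.0000 0.4000 1.6000]
Step 2: x=[6.5712 12.9872 18.8656 23.9216] v=[-1.3440 -0.0640 -1.0720 3.0080]
Step 3: x=[6.2776 12.8884 18.5196 24.6742] v=[-1.4682 -0.4941 -1.7299 3.7632]
Step 4: x=[6.0373 12.6328 18.2574 25.4021] v=[-1.2016 -1.2778 -1.3112 3.6395]
Step 5: x=[5.8863 12.2219 18.2384 25.9468] v=[-0.7550 -2.0545 -0.0951 2.7237]
Max displacement = 1.9468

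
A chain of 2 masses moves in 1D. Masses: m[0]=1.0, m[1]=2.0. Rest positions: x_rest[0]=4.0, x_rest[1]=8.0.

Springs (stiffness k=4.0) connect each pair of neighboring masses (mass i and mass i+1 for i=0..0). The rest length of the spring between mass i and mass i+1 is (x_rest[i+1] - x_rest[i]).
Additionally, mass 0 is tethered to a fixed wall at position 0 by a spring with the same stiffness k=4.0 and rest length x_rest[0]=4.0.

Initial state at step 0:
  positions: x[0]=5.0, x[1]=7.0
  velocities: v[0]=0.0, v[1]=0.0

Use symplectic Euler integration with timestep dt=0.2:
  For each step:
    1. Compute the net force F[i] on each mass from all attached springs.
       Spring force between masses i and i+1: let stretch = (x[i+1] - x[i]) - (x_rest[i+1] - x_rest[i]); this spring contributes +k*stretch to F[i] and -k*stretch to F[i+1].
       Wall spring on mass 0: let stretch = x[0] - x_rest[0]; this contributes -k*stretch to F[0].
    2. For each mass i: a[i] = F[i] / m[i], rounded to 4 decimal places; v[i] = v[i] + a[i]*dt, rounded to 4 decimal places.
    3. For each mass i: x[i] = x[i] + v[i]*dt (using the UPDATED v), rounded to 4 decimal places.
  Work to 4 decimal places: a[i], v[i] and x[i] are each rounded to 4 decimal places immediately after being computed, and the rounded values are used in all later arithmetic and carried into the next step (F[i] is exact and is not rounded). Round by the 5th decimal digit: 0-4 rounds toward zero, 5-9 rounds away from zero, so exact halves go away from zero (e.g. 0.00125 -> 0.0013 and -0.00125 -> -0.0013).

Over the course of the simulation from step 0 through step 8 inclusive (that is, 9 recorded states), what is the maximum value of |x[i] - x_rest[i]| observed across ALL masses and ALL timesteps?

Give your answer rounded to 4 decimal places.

Step 0: x=[5.0000 7.0000] v=[0.0000 0.0000]
Step 1: x=[4.5200 7.1600] v=[-2.4000 0.8000]
Step 2: x=[3.7392 7.4288] v=[-3.9040 1.3440]
Step 3: x=[2.9505 7.7224] v=[-3.9437 1.4682]
Step 4: x=[2.4532 7.9543] v=[-2.4866 1.1594]
Step 5: x=[2.4435 8.0661] v=[-0.0483 0.5590]
Step 6: x=[2.9425 8.0481] v=[2.4950 -0.0900]
Step 7: x=[3.7876 7.9417] v=[4.2255 -0.5322]
Step 8: x=[4.6913 7.8229] v=[4.5187 -0.5938]
Max displacement = 1.5565

Answer: 1.5565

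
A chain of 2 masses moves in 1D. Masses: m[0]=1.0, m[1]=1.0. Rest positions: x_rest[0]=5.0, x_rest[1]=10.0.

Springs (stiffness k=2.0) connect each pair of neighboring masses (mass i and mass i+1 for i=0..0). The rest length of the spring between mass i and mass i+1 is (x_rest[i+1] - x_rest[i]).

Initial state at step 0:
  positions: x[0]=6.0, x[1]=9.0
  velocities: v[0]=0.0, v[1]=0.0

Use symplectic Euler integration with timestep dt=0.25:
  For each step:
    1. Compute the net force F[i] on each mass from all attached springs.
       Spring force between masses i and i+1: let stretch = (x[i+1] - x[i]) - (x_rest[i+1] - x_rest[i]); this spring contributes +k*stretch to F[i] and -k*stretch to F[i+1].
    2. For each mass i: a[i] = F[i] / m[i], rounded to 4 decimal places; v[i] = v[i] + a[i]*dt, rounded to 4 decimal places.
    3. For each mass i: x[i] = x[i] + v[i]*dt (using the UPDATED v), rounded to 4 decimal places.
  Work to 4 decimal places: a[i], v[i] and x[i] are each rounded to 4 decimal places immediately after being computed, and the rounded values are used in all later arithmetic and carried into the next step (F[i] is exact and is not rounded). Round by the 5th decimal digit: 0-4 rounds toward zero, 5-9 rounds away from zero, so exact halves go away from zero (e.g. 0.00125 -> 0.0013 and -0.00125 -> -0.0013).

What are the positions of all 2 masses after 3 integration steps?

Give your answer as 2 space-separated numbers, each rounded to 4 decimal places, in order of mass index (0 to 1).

Answer: 4.7969 10.2031

Derivation:
Step 0: x=[6.0000 9.0000] v=[0.0000 0.0000]
Step 1: x=[5.7500 9.2500] v=[-1.0000 1.0000]
Step 2: x=[5.3125 9.6875] v=[-1.7500 1.7500]
Step 3: x=[4.7969 10.2031] v=[-2.0625 2.0625]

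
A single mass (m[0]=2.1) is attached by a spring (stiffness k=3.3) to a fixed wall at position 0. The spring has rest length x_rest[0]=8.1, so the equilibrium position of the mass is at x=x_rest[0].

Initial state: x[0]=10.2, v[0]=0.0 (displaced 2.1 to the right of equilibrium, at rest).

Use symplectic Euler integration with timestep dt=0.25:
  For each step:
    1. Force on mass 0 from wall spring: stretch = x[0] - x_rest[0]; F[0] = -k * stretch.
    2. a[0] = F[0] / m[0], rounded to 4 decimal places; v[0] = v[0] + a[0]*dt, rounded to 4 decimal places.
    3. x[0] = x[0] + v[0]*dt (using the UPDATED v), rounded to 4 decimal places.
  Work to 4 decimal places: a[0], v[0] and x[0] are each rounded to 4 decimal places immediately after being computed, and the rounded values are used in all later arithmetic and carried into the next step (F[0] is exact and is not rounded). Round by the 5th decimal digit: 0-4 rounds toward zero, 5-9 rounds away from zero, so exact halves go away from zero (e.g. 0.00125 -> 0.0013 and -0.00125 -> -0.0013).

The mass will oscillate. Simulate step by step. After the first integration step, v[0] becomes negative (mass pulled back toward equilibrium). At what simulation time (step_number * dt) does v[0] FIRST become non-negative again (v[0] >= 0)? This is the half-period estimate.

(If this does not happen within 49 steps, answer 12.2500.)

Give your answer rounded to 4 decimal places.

Answer: 2.5000

Derivation:
Step 0: x=[10.2000] v=[0.0000]
Step 1: x=[9.9938] v=[-0.8250]
Step 2: x=[9.6016] v=[-1.5690]
Step 3: x=[9.0619] v=[-2.1589]
Step 4: x=[8.4277] v=[-2.5368]
Step 5: x=[7.7613] v=[-2.6656]
Step 6: x=[7.1282] v=[-2.5326]
Step 7: x=[6.5905] v=[-2.1508]
Step 8: x=[6.2011] v=[-1.5578]
Step 9: x=[5.9982] v=[-0.8118]
Step 10: x=[6.0017] v=[0.0139]
First v>=0 after going negative at step 10, time=2.5000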